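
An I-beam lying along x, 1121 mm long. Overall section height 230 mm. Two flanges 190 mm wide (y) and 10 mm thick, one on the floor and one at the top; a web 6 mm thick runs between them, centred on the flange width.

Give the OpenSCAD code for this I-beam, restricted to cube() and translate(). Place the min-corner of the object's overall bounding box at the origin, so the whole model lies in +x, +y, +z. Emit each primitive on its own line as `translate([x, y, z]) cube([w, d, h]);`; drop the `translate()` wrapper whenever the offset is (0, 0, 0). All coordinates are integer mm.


cube([1121, 190, 10]);
translate([0, 92, 10]) cube([1121, 6, 210]);
translate([0, 0, 220]) cube([1121, 190, 10]);


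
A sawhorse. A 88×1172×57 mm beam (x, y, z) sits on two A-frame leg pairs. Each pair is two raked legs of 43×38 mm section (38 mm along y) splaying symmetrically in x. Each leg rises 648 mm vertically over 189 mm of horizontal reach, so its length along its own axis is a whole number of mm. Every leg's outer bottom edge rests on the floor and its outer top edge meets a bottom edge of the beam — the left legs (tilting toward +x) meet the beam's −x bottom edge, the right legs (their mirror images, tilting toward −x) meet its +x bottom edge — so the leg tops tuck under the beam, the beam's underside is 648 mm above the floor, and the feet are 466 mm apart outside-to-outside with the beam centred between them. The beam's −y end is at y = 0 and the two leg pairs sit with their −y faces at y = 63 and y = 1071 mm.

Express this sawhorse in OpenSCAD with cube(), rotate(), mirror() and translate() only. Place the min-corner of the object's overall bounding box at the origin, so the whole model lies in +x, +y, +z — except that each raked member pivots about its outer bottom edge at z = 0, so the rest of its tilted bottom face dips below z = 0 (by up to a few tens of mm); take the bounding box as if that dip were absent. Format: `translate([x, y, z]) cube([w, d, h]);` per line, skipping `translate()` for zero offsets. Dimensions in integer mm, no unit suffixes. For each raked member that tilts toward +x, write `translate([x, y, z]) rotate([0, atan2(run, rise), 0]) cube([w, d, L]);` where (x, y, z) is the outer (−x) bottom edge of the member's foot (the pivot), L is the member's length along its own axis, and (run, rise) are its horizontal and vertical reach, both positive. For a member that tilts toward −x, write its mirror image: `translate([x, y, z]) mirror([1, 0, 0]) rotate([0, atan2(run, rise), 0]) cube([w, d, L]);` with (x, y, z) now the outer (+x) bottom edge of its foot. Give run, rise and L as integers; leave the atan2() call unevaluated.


// leg length = √(189² + 648²) = 675
// right-leg outer foot x = 2·189 + 88 = 466
// beam min-corner = (189, 0, 648)
translate([189, 0, 648]) cube([88, 1172, 57]);
translate([0, 63, 0]) rotate([0, atan2(189, 648), 0]) cube([43, 38, 675]);
translate([466, 63, 0]) mirror([1, 0, 0]) rotate([0, atan2(189, 648), 0]) cube([43, 38, 675]);
translate([0, 1071, 0]) rotate([0, atan2(189, 648), 0]) cube([43, 38, 675]);
translate([466, 1071, 0]) mirror([1, 0, 0]) rotate([0, atan2(189, 648), 0]) cube([43, 38, 675]);


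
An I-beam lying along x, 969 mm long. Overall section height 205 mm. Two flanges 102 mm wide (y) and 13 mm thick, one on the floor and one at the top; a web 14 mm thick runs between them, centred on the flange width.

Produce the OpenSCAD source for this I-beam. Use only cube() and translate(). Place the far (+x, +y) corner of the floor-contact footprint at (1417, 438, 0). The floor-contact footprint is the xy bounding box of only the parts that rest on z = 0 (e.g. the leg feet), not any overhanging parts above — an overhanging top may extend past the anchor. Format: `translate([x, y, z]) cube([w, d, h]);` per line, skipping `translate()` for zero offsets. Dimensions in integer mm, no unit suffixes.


translate([448, 336, 0]) cube([969, 102, 13]);
translate([448, 380, 13]) cube([969, 14, 179]);
translate([448, 336, 192]) cube([969, 102, 13]);


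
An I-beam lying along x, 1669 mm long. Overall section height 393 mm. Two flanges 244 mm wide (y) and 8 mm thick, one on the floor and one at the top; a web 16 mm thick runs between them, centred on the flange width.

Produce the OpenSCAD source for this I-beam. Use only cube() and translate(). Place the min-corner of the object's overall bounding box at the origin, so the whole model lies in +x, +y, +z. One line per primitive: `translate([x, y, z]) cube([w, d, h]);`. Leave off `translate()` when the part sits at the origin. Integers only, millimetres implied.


cube([1669, 244, 8]);
translate([0, 114, 8]) cube([1669, 16, 377]);
translate([0, 0, 385]) cube([1669, 244, 8]);


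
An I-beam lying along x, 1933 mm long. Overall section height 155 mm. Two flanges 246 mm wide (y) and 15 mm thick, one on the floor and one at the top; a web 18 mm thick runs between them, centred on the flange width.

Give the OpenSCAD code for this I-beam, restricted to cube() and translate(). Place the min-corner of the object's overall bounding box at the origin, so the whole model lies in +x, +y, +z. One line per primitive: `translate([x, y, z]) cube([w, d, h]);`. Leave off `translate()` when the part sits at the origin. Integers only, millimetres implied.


cube([1933, 246, 15]);
translate([0, 114, 15]) cube([1933, 18, 125]);
translate([0, 0, 140]) cube([1933, 246, 15]);


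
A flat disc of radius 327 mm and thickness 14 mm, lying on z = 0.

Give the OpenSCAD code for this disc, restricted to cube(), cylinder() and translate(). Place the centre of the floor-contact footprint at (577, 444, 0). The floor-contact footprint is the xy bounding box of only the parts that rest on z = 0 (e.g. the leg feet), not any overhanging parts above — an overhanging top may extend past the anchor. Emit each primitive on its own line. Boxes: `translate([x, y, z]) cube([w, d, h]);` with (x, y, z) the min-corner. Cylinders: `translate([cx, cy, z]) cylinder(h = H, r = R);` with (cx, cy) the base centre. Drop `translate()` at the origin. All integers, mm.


translate([577, 444, 0]) cylinder(h = 14, r = 327);


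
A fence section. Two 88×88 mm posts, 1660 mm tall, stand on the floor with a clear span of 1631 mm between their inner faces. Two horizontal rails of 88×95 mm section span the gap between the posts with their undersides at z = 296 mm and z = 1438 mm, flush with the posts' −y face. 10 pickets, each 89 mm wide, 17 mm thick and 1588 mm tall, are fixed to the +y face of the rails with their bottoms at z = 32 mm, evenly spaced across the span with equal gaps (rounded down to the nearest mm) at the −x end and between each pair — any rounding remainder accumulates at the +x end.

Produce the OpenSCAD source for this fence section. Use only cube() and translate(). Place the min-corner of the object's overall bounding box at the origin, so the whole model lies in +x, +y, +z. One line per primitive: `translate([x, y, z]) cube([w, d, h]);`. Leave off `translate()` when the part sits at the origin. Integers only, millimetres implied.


cube([88, 88, 1660]);
translate([1719, 0, 0]) cube([88, 88, 1660]);
translate([88, 0, 296]) cube([1631, 88, 95]);
translate([88, 0, 1438]) cube([1631, 88, 95]);
translate([155, 88, 32]) cube([89, 17, 1588]);
translate([311, 88, 32]) cube([89, 17, 1588]);
translate([467, 88, 32]) cube([89, 17, 1588]);
translate([623, 88, 32]) cube([89, 17, 1588]);
translate([779, 88, 32]) cube([89, 17, 1588]);
translate([935, 88, 32]) cube([89, 17, 1588]);
translate([1091, 88, 32]) cube([89, 17, 1588]);
translate([1247, 88, 32]) cube([89, 17, 1588]);
translate([1403, 88, 32]) cube([89, 17, 1588]);
translate([1559, 88, 32]) cube([89, 17, 1588]);


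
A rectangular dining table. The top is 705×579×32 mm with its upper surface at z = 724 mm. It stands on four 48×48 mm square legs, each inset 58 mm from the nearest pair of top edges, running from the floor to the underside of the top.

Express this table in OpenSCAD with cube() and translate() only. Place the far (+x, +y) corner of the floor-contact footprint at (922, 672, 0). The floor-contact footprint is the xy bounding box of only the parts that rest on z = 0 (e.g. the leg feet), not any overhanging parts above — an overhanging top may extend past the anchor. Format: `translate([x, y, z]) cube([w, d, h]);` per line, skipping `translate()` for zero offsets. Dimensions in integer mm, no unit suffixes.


translate([275, 151, 692]) cube([705, 579, 32]);
translate([333, 209, 0]) cube([48, 48, 692]);
translate([874, 209, 0]) cube([48, 48, 692]);
translate([333, 624, 0]) cube([48, 48, 692]);
translate([874, 624, 0]) cube([48, 48, 692]);


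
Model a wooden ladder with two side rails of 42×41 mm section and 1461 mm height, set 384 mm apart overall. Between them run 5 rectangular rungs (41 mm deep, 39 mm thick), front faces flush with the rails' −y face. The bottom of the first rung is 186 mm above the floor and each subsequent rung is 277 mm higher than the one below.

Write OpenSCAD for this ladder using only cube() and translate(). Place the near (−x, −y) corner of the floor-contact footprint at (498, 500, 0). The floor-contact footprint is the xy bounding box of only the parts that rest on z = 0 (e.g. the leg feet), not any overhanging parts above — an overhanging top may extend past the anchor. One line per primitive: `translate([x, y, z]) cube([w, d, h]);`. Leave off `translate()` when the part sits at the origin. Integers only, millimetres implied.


translate([498, 500, 0]) cube([42, 41, 1461]);
translate([840, 500, 0]) cube([42, 41, 1461]);
translate([540, 500, 186]) cube([300, 41, 39]);
translate([540, 500, 463]) cube([300, 41, 39]);
translate([540, 500, 740]) cube([300, 41, 39]);
translate([540, 500, 1017]) cube([300, 41, 39]);
translate([540, 500, 1294]) cube([300, 41, 39]);


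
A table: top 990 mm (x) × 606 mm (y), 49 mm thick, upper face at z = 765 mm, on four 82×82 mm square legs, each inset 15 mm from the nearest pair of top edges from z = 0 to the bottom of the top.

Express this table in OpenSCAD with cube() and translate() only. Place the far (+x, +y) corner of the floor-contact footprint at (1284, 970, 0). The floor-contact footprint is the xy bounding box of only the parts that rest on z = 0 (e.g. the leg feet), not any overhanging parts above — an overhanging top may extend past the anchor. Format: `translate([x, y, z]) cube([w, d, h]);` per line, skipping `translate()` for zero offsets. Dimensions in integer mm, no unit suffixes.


translate([309, 379, 716]) cube([990, 606, 49]);
translate([324, 394, 0]) cube([82, 82, 716]);
translate([1202, 394, 0]) cube([82, 82, 716]);
translate([324, 888, 0]) cube([82, 82, 716]);
translate([1202, 888, 0]) cube([82, 82, 716]);


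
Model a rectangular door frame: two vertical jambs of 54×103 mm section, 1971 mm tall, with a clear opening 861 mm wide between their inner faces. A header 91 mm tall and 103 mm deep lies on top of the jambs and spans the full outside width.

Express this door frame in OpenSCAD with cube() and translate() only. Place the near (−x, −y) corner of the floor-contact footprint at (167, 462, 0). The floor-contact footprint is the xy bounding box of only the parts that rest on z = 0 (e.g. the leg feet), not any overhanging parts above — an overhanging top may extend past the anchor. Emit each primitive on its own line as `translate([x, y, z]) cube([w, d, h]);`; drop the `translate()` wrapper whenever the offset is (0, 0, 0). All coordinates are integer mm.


translate([167, 462, 0]) cube([54, 103, 1971]);
translate([1082, 462, 0]) cube([54, 103, 1971]);
translate([167, 462, 1971]) cube([969, 103, 91]);


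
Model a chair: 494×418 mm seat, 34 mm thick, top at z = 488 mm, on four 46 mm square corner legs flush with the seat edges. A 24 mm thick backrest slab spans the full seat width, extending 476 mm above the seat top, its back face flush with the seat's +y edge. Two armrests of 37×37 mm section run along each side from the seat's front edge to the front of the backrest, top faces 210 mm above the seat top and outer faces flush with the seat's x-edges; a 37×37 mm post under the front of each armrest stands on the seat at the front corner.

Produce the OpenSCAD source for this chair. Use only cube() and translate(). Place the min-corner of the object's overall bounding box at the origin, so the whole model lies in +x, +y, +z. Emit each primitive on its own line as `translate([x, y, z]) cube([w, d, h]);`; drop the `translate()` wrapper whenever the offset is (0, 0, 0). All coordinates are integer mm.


// leg_h = 488 - 34 = 454
// arm post h = 210 - 37 = 173
translate([0, 0, 454]) cube([494, 418, 34]);
cube([46, 46, 454]);
translate([448, 0, 0]) cube([46, 46, 454]);
translate([0, 372, 0]) cube([46, 46, 454]);
translate([448, 372, 0]) cube([46, 46, 454]);
translate([0, 394, 488]) cube([494, 24, 476]);
translate([0, 0, 661]) cube([37, 394, 37]);
translate([457, 0, 661]) cube([37, 394, 37]);
translate([0, 0, 488]) cube([37, 37, 173]);
translate([457, 0, 488]) cube([37, 37, 173]);


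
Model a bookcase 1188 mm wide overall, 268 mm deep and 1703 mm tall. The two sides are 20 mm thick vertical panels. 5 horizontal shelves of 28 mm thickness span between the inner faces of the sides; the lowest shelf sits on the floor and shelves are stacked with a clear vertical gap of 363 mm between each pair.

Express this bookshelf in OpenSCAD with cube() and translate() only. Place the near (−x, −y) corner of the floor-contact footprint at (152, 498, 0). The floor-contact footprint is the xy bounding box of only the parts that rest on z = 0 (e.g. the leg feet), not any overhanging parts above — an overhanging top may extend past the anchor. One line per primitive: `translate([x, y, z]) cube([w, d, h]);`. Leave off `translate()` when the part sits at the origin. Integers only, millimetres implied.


translate([152, 498, 0]) cube([20, 268, 1703]);
translate([1320, 498, 0]) cube([20, 268, 1703]);
translate([172, 498, 0]) cube([1148, 268, 28]);
translate([172, 498, 391]) cube([1148, 268, 28]);
translate([172, 498, 782]) cube([1148, 268, 28]);
translate([172, 498, 1173]) cube([1148, 268, 28]);
translate([172, 498, 1564]) cube([1148, 268, 28]);


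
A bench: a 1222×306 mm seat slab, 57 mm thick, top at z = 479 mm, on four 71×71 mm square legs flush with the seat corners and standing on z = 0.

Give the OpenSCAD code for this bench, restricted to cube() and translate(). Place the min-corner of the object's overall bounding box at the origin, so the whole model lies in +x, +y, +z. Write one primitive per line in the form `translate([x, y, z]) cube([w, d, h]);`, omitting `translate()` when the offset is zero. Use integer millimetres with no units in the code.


translate([0, 0, 422]) cube([1222, 306, 57]);
cube([71, 71, 422]);
translate([0, 235, 0]) cube([71, 71, 422]);
translate([1151, 0, 0]) cube([71, 71, 422]);
translate([1151, 235, 0]) cube([71, 71, 422]);


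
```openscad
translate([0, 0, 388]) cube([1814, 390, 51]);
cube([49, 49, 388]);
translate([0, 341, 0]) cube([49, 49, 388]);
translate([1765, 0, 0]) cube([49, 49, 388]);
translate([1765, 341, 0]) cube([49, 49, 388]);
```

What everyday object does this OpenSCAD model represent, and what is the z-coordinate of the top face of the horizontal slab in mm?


A bench. The seat-top height is 439 mm.

A long slab on four corner posts — a bench. The slab sits at z = 388 with thickness 51, so the top is 388 + 51 = 439 mm.


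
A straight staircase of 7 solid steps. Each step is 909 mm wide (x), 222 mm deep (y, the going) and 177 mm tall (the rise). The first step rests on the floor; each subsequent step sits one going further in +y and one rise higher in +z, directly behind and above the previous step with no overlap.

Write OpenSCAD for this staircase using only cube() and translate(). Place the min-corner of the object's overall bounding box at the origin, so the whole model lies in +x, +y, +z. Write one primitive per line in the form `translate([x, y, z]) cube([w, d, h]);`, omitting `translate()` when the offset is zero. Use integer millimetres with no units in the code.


cube([909, 222, 177]);
translate([0, 222, 177]) cube([909, 222, 177]);
translate([0, 444, 354]) cube([909, 222, 177]);
translate([0, 666, 531]) cube([909, 222, 177]);
translate([0, 888, 708]) cube([909, 222, 177]);
translate([0, 1110, 885]) cube([909, 222, 177]);
translate([0, 1332, 1062]) cube([909, 222, 177]);


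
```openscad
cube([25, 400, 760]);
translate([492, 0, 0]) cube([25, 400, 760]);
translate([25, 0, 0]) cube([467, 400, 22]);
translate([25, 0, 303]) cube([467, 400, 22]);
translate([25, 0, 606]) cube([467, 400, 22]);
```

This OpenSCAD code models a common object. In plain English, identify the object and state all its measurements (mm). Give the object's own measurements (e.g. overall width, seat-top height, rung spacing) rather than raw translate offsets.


An open bookshelf. Two side panels, each 25 mm thick, 400 mm deep and 760 mm tall, stand 517 mm apart (outside-to-outside). Between them sit 3 shelves, each 22 mm thick and 400 mm deep, spanning the full gap between the sides. The bottom shelf rests on the floor (its underside at z = 0) and the clear gap between one shelf's top and the next shelf's underside is 281 mm.


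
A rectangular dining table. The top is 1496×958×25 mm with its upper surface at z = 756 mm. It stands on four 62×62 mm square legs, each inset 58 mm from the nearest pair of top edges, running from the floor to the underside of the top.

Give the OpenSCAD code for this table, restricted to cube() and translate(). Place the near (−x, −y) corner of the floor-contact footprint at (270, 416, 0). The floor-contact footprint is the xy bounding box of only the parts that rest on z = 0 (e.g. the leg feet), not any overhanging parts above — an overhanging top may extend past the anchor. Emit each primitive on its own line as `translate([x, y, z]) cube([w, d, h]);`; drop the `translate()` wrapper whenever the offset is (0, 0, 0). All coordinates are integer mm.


translate([212, 358, 731]) cube([1496, 958, 25]);
translate([270, 416, 0]) cube([62, 62, 731]);
translate([1588, 416, 0]) cube([62, 62, 731]);
translate([270, 1196, 0]) cube([62, 62, 731]);
translate([1588, 1196, 0]) cube([62, 62, 731]);


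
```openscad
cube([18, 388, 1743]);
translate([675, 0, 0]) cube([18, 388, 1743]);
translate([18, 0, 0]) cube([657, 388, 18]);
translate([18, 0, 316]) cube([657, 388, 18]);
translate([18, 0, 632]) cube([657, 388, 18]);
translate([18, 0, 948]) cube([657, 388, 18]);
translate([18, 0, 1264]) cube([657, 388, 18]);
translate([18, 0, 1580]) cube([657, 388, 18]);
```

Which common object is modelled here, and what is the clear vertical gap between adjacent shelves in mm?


A bookshelf. The clear shelf gap is 298 mm.

Two tall side panels with 6 horizontal boards between them — a bookshelf. The first two shelf undersides are at z = 0 and z = 316; with shelf thickness 18, the clear gap is 316 − 0 − 18 = 298 mm.


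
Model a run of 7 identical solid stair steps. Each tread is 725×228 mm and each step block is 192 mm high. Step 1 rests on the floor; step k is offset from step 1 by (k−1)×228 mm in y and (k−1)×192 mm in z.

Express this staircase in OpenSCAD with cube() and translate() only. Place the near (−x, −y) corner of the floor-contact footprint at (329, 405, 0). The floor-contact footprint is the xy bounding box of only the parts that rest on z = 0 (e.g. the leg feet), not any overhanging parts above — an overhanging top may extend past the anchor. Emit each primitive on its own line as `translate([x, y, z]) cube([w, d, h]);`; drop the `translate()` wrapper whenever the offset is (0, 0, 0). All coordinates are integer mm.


translate([329, 405, 0]) cube([725, 228, 192]);
translate([329, 633, 192]) cube([725, 228, 192]);
translate([329, 861, 384]) cube([725, 228, 192]);
translate([329, 1089, 576]) cube([725, 228, 192]);
translate([329, 1317, 768]) cube([725, 228, 192]);
translate([329, 1545, 960]) cube([725, 228, 192]);
translate([329, 1773, 1152]) cube([725, 228, 192]);


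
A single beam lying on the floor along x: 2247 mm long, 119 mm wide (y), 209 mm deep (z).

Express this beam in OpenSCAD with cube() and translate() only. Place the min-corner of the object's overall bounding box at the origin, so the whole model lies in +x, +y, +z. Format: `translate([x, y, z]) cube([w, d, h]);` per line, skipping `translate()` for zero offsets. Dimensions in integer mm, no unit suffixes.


cube([2247, 119, 209]);


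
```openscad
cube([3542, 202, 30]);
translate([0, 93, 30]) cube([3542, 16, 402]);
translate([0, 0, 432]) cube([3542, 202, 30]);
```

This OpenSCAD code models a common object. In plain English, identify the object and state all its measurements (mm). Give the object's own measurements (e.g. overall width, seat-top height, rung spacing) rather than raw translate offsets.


An I-beam lying along x, 3542 mm long. Overall section height 462 mm. Two flanges 202 mm wide (y) and 30 mm thick, one on the floor and one at the top; a web 16 mm thick runs between them, centred on the flange width.


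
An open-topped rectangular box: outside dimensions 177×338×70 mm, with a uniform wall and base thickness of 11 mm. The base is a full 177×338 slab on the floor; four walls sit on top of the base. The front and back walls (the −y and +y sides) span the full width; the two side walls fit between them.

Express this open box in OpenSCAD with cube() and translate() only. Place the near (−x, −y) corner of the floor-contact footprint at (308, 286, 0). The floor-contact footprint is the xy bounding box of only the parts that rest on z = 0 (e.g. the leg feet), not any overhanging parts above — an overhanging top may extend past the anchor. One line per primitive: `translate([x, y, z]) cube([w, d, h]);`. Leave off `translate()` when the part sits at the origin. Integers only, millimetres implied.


translate([308, 286, 0]) cube([177, 338, 11]);
translate([308, 286, 11]) cube([177, 11, 59]);
translate([308, 613, 11]) cube([177, 11, 59]);
translate([308, 297, 11]) cube([11, 316, 59]);
translate([474, 297, 11]) cube([11, 316, 59]);


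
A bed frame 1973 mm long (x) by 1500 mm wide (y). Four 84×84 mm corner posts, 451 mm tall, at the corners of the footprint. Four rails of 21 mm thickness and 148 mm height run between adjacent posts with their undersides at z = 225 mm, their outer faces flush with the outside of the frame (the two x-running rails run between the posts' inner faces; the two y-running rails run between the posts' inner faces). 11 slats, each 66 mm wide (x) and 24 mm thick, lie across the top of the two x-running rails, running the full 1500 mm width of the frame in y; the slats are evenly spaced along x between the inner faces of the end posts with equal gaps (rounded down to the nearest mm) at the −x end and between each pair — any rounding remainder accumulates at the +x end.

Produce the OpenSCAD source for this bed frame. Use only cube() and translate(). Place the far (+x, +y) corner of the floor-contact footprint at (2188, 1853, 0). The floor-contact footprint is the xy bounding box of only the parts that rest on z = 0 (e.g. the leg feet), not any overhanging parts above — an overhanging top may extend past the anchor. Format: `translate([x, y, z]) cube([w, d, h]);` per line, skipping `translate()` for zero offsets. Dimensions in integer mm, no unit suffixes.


// slat z = rail_z + rail_h = 225 + 148 = 373
// slat gap = ⌊(1805 − 11·66) / 12⌋ = 89
translate([215, 353, 0]) cube([84, 84, 451]);
translate([215, 1769, 0]) cube([84, 84, 451]);
translate([2104, 353, 0]) cube([84, 84, 451]);
translate([2104, 1769, 0]) cube([84, 84, 451]);
translate([299, 353, 225]) cube([1805, 21, 148]);
translate([299, 1832, 225]) cube([1805, 21, 148]);
translate([215, 437, 225]) cube([21, 1332, 148]);
translate([2167, 437, 225]) cube([21, 1332, 148]);
translate([388, 353, 373]) cube([66, 1500, 24]);
translate([543, 353, 373]) cube([66, 1500, 24]);
translate([698, 353, 373]) cube([66, 1500, 24]);
translate([853, 353, 373]) cube([66, 1500, 24]);
translate([1008, 353, 373]) cube([66, 1500, 24]);
translate([1163, 353, 373]) cube([66, 1500, 24]);
translate([1318, 353, 373]) cube([66, 1500, 24]);
translate([1473, 353, 373]) cube([66, 1500, 24]);
translate([1628, 353, 373]) cube([66, 1500, 24]);
translate([1783, 353, 373]) cube([66, 1500, 24]);
translate([1938, 353, 373]) cube([66, 1500, 24]);


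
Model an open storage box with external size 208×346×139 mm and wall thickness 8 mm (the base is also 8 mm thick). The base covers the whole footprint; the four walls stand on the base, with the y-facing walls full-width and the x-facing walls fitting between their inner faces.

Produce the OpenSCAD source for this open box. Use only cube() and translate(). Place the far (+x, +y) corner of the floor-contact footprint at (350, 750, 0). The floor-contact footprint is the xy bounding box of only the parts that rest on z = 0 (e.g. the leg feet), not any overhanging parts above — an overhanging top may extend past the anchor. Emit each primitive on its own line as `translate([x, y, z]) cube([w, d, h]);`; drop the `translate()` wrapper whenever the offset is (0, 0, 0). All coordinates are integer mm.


translate([142, 404, 0]) cube([208, 346, 8]);
translate([142, 404, 8]) cube([208, 8, 131]);
translate([142, 742, 8]) cube([208, 8, 131]);
translate([142, 412, 8]) cube([8, 330, 131]);
translate([342, 412, 8]) cube([8, 330, 131]);


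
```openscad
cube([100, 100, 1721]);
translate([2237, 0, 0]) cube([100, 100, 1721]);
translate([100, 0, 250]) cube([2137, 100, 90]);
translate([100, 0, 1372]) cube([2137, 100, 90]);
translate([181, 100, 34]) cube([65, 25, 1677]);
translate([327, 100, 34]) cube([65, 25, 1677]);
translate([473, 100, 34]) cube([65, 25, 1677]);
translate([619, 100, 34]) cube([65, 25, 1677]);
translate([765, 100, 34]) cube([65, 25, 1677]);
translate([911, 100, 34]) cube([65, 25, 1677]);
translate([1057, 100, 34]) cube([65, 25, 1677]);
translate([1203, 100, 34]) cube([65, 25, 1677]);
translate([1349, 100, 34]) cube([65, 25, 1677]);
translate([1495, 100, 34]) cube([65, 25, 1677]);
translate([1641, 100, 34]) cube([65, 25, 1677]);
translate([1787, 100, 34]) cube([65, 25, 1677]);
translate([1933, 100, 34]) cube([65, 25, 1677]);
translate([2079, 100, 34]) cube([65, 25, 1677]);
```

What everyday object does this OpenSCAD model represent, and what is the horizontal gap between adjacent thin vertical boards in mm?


A fence section. The picket gap is 81 mm.

Two posts, two rails, 14 pickets — a fence section. Span 2137 mm holds 14 pickets of 65 mm with 15 equal gaps: ⌊(2137 − 14·65) / 15⌋ = 81 mm.


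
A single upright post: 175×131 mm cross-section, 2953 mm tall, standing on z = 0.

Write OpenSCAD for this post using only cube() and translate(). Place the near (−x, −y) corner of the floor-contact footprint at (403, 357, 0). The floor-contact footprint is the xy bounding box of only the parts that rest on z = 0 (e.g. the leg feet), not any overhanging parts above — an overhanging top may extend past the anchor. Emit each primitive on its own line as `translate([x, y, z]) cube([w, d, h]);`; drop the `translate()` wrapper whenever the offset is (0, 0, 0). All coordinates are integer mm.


translate([403, 357, 0]) cube([175, 131, 2953]);


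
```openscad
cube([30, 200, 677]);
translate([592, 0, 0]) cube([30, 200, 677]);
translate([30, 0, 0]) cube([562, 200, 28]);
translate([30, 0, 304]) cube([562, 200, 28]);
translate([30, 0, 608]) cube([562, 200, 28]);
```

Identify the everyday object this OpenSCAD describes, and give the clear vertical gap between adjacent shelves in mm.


A bookshelf. The clear shelf gap is 276 mm.

Two tall side panels with 3 horizontal boards between them — a bookshelf. The first two shelf undersides are at z = 0 and z = 304; with shelf thickness 28, the clear gap is 304 − 0 − 28 = 276 mm.


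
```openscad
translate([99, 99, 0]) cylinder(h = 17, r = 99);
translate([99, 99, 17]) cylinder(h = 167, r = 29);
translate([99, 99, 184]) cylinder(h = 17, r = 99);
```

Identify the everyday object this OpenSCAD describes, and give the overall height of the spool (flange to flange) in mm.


A spool. The overall height is 201 mm.

Three coaxial cylinders, large–small–large — a spool. Two 17 mm flanges and a 167 mm core give 17 + 167 + 17 = 201 mm.


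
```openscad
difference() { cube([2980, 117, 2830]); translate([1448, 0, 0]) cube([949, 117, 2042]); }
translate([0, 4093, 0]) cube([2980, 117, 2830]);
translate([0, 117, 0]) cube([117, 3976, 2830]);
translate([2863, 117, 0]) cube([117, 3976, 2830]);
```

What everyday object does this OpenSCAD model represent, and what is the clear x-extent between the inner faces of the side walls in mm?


A single room. The interior width is 2746 mm.

Four walls enclosing a rectangle with a door in the front wall — a room. Outside width 2980 minus two 117 mm walls gives 2746 mm.


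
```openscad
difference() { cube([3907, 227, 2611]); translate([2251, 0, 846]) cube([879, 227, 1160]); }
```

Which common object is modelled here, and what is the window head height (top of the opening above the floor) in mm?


A wall with a window opening. The window head height is 2006 mm.

A wall with a rectangular opening subtracted — a window. Sill at z = 846, opening 1160 mm tall, so the head is at 846 + 1160 = 2006 mm.


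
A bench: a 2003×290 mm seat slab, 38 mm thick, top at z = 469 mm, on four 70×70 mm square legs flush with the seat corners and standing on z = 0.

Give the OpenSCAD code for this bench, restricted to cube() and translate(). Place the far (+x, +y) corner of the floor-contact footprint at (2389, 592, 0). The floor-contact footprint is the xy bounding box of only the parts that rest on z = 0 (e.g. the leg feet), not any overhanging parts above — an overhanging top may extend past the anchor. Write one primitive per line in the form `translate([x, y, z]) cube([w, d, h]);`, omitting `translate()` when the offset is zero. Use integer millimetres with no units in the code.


// leg_h = 469 − 38 = 431
translate([386, 302, 431]) cube([2003, 290, 38]);
translate([386, 302, 0]) cube([70, 70, 431]);
translate([386, 522, 0]) cube([70, 70, 431]);
translate([2319, 302, 0]) cube([70, 70, 431]);
translate([2319, 522, 0]) cube([70, 70, 431]);


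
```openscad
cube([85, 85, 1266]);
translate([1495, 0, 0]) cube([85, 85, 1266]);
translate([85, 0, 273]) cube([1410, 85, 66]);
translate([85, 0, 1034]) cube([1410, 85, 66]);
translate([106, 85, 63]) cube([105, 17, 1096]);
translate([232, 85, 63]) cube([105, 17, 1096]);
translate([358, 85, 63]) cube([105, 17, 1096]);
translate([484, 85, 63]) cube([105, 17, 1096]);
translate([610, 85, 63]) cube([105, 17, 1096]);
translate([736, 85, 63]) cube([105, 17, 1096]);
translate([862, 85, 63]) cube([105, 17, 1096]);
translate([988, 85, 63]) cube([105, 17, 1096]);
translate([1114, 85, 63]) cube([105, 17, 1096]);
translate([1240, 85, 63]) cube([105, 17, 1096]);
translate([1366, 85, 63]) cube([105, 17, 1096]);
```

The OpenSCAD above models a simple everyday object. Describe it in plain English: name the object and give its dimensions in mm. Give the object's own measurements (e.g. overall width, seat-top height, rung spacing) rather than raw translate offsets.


A fence section. Two 85×85 mm posts, 1266 mm tall, stand on the floor with a clear span of 1410 mm between their inner faces. Two horizontal rails of 85×66 mm section span the gap between the posts with their undersides at z = 273 mm and z = 1034 mm, flush with the posts' −y face. 11 pickets, each 105 mm wide, 17 mm thick and 1096 mm tall, are fixed to the +y face of the rails with their bottoms at z = 63 mm, spaced across the span with a 21 mm gap after the −x post and between neighbouring pickets, with 24 mm left before the +x post.


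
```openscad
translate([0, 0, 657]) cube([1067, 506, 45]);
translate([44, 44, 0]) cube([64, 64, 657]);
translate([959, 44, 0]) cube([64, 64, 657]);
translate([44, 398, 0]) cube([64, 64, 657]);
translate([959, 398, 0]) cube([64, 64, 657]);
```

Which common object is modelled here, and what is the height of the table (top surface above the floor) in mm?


A table. The table height is 702 mm.

A 1067×506×45 slab sits at z = 657 on four 64 mm square posts — a table. The top surface is at 657 + 45 = 702 mm.


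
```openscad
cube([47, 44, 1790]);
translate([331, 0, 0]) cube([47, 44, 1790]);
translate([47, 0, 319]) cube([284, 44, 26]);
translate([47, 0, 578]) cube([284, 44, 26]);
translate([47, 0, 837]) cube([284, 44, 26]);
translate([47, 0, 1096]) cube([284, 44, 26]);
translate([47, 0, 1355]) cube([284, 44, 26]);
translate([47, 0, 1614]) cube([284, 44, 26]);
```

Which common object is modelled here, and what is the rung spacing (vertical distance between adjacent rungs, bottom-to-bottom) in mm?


A ladder. The rung spacing is 259 mm.

Two tall 47×44 posts with 6 short bars between them — a ladder. Adjacent rungs sit at z = 319 and z = 578, so the spacing is 578 − 319 = 259 mm.


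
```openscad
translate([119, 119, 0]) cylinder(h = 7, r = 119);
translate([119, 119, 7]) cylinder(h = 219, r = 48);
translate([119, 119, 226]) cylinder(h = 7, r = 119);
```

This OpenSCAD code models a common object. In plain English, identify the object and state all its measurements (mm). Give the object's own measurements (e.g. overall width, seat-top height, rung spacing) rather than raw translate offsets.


A spool: two coaxial disc flanges of radius 119 mm and thickness 7 mm, joined by a core cylinder of radius 48 mm and height 219 mm. The lower flange rests on z = 0 and the three cylinders share a vertical axis.


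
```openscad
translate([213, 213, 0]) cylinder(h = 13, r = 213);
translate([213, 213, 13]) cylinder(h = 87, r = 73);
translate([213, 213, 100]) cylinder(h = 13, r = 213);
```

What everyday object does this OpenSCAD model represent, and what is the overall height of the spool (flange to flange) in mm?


A spool. The overall height is 113 mm.

Three coaxial cylinders, large–small–large — a spool. Two 13 mm flanges and a 87 mm core give 13 + 87 + 13 = 113 mm.


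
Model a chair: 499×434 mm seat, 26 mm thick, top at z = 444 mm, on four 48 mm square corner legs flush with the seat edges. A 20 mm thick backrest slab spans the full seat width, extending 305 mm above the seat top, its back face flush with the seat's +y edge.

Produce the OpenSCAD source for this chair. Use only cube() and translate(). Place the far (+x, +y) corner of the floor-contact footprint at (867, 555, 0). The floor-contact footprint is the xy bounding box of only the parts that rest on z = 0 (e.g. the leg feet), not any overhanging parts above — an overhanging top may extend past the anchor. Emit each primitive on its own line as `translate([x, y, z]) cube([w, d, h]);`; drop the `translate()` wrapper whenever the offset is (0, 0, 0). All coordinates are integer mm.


translate([368, 121, 418]) cube([499, 434, 26]);
translate([368, 121, 0]) cube([48, 48, 418]);
translate([819, 121, 0]) cube([48, 48, 418]);
translate([368, 507, 0]) cube([48, 48, 418]);
translate([819, 507, 0]) cube([48, 48, 418]);
translate([368, 535, 444]) cube([499, 20, 305]);


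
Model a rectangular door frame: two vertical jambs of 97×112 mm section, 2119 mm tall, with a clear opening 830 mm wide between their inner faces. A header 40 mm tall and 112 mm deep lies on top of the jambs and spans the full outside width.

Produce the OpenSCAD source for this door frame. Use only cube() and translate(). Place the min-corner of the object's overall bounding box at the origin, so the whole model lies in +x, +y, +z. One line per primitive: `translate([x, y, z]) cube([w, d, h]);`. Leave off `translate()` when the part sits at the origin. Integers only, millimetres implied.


cube([97, 112, 2119]);
translate([927, 0, 0]) cube([97, 112, 2119]);
translate([0, 0, 2119]) cube([1024, 112, 40]);


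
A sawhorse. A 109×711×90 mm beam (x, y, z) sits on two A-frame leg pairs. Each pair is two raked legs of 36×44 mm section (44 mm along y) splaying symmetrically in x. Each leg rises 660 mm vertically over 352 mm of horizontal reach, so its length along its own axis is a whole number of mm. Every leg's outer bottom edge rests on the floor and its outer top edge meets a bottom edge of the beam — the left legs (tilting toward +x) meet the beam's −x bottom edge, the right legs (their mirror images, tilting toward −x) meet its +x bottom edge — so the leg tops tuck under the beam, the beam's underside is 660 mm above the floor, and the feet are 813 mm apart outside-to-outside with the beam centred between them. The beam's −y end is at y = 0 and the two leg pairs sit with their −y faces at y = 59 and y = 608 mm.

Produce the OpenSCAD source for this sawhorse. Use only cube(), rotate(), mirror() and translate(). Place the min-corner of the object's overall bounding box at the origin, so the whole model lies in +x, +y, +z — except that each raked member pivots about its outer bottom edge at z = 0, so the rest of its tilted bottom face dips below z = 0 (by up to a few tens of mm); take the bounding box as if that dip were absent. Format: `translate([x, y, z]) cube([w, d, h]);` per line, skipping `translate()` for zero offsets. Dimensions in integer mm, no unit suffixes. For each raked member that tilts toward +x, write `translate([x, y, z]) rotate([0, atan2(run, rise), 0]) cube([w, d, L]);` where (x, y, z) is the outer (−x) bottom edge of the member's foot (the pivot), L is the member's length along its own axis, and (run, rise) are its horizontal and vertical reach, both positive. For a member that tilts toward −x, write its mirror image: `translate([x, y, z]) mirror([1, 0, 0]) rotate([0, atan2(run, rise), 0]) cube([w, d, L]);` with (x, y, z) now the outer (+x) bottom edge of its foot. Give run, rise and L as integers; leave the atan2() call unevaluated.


// leg length = √(352² + 660²) = 748
// right-leg outer foot x = 2·352 + 109 = 813
// beam min-corner = (352, 0, 660)
translate([352, 0, 660]) cube([109, 711, 90]);
translate([0, 59, 0]) rotate([0, atan2(352, 660), 0]) cube([36, 44, 748]);
translate([813, 59, 0]) mirror([1, 0, 0]) rotate([0, atan2(352, 660), 0]) cube([36, 44, 748]);
translate([0, 608, 0]) rotate([0, atan2(352, 660), 0]) cube([36, 44, 748]);
translate([813, 608, 0]) mirror([1, 0, 0]) rotate([0, atan2(352, 660), 0]) cube([36, 44, 748]);


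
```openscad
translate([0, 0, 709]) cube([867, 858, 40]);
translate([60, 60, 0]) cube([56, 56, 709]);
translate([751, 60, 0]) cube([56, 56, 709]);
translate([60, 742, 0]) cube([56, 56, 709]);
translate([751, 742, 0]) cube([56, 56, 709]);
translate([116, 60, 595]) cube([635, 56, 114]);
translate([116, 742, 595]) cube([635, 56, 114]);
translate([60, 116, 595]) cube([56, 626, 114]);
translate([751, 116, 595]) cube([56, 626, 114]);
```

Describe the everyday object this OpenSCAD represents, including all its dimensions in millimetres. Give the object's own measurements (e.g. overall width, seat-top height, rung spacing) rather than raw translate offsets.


A rectangular dining table. The top is 867×858×40 mm with its upper surface at z = 749 mm. It stands on four 56×56 mm square legs, each inset 60 mm from the nearest pair of top edges, running from the floor to the underside of the top. Four apron rails, 56 mm thick and 114 mm tall, run between adjacent legs with their top edges flush with the underside of the top and their outer faces flush with the legs' outer faces.


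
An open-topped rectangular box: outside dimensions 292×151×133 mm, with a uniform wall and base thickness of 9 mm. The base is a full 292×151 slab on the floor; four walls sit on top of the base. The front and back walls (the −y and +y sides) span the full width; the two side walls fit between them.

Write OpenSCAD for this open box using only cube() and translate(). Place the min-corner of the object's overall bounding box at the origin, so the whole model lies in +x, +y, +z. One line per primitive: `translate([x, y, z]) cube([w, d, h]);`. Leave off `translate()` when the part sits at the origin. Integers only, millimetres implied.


cube([292, 151, 9]);
translate([0, 0, 9]) cube([292, 9, 124]);
translate([0, 142, 9]) cube([292, 9, 124]);
translate([0, 9, 9]) cube([9, 133, 124]);
translate([283, 9, 9]) cube([9, 133, 124]);
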